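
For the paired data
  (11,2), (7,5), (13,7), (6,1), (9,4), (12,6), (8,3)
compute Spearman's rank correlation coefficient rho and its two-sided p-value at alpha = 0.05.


Step 1: Rank x and y separately (midranks; no ties here).
rank(x): 11->5, 7->2, 13->7, 6->1, 9->4, 12->6, 8->3
rank(y): 2->2, 5->5, 7->7, 1->1, 4->4, 6->6, 3->3
Step 2: d_i = R_x(i) - R_y(i); compute d_i^2.
  (5-2)^2=9, (2-5)^2=9, (7-7)^2=0, (1-1)^2=0, (4-4)^2=0, (6-6)^2=0, (3-3)^2=0
sum(d^2) = 18.
Step 3: rho = 1 - 6*18 / (7*(7^2 - 1)) = 1 - 108/336 = 0.678571.
Step 4: Under H0, t = rho * sqrt((n-2)/(1-rho^2)) = 2.0657 ~ t(5).
Step 5: Two-sided p-value from the t-distribution with 5 df = 0.093750.
Step 6: alpha = 0.05. fail to reject H0.

rho = 0.6786, p = 0.093750, fail to reject H0 at alpha = 0.05.


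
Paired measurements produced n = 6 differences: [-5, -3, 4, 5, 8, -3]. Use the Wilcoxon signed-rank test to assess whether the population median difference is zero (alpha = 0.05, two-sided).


Step 1: Drop any zero differences (none here) and take |d_i|.
|d| = [5, 3, 4, 5, 8, 3]
Step 2: Midrank |d_i| (ties get averaged ranks).
ranks: |5|->4.5, |3|->1.5, |4|->3, |5|->4.5, |8|->6, |3|->1.5
Step 3: Attach original signs; sum ranks with positive sign and with negative sign.
W+ = 3 + 4.5 + 6 = 13.5
W- = 4.5 + 1.5 + 1.5 = 7.5
(Check: W+ + W- = 21 should equal n(n+1)/2 = 21.)
Step 4: Test statistic W = min(W+, W-) = 7.5.
Step 5: Ties in |d|, so use the tie-corrected normal approximation.
        E[W] = n(n+1)/4 = 6*7/4 = 10.5.
        Tie groups: |d|=3 (t=2), |d|=5 (t=2); sum(t^3 - t) = 12.
        Var[W] = n(n+1)(2n+1)/24 - sum(t^3-t)/48 = 546/24 - 12/48 = 22.5.
        z = (W - E[W]) / sqrt(Var[W]) = (7.5 - 10.5) / 4.7434 = -0.6325.
        Two-sided p = 2*Phi(z) = 0.527089.
Step 6: alpha = 0.05. fail to reject H0.

W+ = 13.5, W- = 7.5, W = min = 7.5, p = 0.527089, fail to reject H0.


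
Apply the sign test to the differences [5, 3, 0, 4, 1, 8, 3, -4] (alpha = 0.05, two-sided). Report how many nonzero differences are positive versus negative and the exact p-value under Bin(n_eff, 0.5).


Step 1: Discard zero differences. Original n = 8; n_eff = number of nonzero differences = 7.
Nonzero differences (with sign): +5, +3, +4, +1, +8, +3, -4
Step 2: Count signs: positive = 6, negative = 1.
Step 3: Under H0: P(positive) = 0.5, so the number of positives S ~ Bin(7, 0.5).
Step 4: Two-sided exact p-value = sum of Bin(7,0.5) probabilities at or below the observed probability = 0.125000.
Step 5: alpha = 0.05. fail to reject H0.

n_eff = 7, pos = 6, neg = 1, p = 0.125000, fail to reject H0.


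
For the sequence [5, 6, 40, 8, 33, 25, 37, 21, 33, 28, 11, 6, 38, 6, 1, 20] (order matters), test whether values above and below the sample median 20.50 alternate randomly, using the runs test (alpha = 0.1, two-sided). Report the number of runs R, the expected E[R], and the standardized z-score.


Step 1: Compute median = 20.50; label A = above, B = below.
Labels in order: BBABAAAAAABBABBB  (n_A = 8, n_B = 8)
Step 2: Count runs R = 7.
Step 3: Under H0 (random ordering), E[R] = 2*n_A*n_B/(n_A+n_B) + 1 = 2*8*8/16 + 1 = 9.0000.
        Var[R] = 2*n_A*n_B*(2*n_A*n_B - n_A - n_B) / ((n_A+n_B)^2 * (n_A+n_B-1)) = 14336/3840 = 3.7333.
        SD[R] = 1.9322.
Step 4: Continuity-corrected z = (R + 0.5 - E[R]) / SD[R] = (7 + 0.5 - 9.0000) / 1.9322 = -0.7763.
Step 5: Two-sided p-value via normal approximation = 2*(1 - Phi(|z|)) = 0.437558.
Step 6: alpha = 0.1. fail to reject H0.

R = 7, z = -0.7763, p = 0.437558, fail to reject H0.


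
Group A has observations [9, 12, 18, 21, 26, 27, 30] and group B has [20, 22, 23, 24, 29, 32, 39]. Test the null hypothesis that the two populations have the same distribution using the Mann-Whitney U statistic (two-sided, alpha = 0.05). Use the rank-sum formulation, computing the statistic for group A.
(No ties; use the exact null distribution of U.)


Step 1: Combine and sort all 14 observations; assign midranks.
sorted (value, group): (9,X), (12,X), (18,X), (20,Y), (21,X), (22,Y), (23,Y), (24,Y), (26,X), (27,X), (29,Y), (30,X), (32,Y), (39,Y)
ranks: 9->1, 12->2, 18->3, 20->4, 21->5, 22->6, 23->7, 24->8, 26->9, 27->10, 29->11, 30->12, 32->13, 39->14
Step 2: Rank sum for X: R1 = 1 + 2 + 3 + 5 + 9 + 10 + 12 = 42.
Step 3: U_X = R1 - n1(n1+1)/2 = 42 - 7*8/2 = 42 - 28 = 14.
       U_Y = n1*n2 - U_X = 49 - 14 = 35.
Step 4: No ties, so the exact null distribution of U (based on enumerating the C(14,7) = 3432 equally likely rank assignments) gives the two-sided p-value.
Step 5: p-value = 0.208625; compare to alpha = 0.05. fail to reject H0.

U_X = 14, p = 0.208625, fail to reject H0 at alpha = 0.05.


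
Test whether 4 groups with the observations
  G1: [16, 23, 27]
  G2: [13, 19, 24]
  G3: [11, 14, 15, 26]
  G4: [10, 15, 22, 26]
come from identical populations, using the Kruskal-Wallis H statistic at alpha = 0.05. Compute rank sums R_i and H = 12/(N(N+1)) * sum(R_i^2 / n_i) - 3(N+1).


Step 1: Combine all N = 14 observations and assign midranks.
sorted (value, group, rank): (10,G4,1), (11,G3,2), (13,G2,3), (14,G3,4), (15,G3,5.5), (15,G4,5.5), (16,G1,7), (19,G2,8), (22,G4,9), (23,G1,10), (24,G2,11), (26,G3,12.5), (26,G4,12.5), (27,G1,14)
Step 2: Sum ranks within each group.
R_1 = 31 (n_1 = 3)
R_2 = 22 (n_2 = 3)
R_3 = 24 (n_3 = 4)
R_4 = 28 (n_4 = 4)
Step 3: H = 12/(N(N+1)) * sum(R_i^2/n_i) - 3(N+1)
     = 12/(14*15) * (31^2/3 + 22^2/3 + 24^2/4 + 28^2/4) - 3*15
     = 0.057143 * 821.667 - 45
     = 1.952381.
Step 4: Ties present; correction factor C = 1 - 12/(14^3 - 14) = 0.995604. Corrected H = 1.952381 / 0.995604 = 1.961001.
Step 5: Under H0, H ~ chi^2(3); p-value = 0.580540.
Step 6: alpha = 0.05. fail to reject H0.

H = 1.9610, df = 3, p = 0.580540, fail to reject H0.


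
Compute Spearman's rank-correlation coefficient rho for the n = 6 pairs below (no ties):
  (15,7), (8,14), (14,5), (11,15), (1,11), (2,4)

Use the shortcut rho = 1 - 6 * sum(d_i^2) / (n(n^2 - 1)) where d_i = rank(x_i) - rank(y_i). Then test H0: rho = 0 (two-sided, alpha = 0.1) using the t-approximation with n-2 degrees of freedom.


Step 1: Rank x and y separately (midranks; no ties here).
rank(x): 15->6, 8->3, 14->5, 11->4, 1->1, 2->2
rank(y): 7->3, 14->5, 5->2, 15->6, 11->4, 4->1
Step 2: d_i = R_x(i) - R_y(i); compute d_i^2.
  (6-3)^2=9, (3-5)^2=4, (5-2)^2=9, (4-6)^2=4, (1-4)^2=9, (2-1)^2=1
sum(d^2) = 36.
Step 3: rho = 1 - 6*36 / (6*(6^2 - 1)) = 1 - 216/210 = -0.028571.
Step 4: Under H0, t = rho * sqrt((n-2)/(1-rho^2)) = -0.0572 ~ t(4).
Step 5: Two-sided p-value from the t-distribution with 4 df = 0.957155.
Step 6: alpha = 0.1. fail to reject H0.

rho = -0.0286, p = 0.957155, fail to reject H0 at alpha = 0.1.


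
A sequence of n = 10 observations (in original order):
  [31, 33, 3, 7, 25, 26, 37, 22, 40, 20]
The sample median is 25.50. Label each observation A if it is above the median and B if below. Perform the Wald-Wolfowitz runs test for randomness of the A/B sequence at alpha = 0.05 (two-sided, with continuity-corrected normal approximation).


Step 1: Compute median = 25.50; label A = above, B = below.
Labels in order: AABBBAABAB  (n_A = 5, n_B = 5)
Step 2: Count runs R = 6.
Step 3: Under H0 (random ordering), E[R] = 2*n_A*n_B/(n_A+n_B) + 1 = 2*5*5/10 + 1 = 6.0000.
        Var[R] = 2*n_A*n_B*(2*n_A*n_B - n_A - n_B) / ((n_A+n_B)^2 * (n_A+n_B-1)) = 2000/900 = 2.2222.
        SD[R] = 1.4907.
Step 4: R = E[R], so z = 0 with no continuity correction.
Step 5: Two-sided p-value via normal approximation = 2*(1 - Phi(|z|)) = 1.000000.
Step 6: alpha = 0.05. fail to reject H0.

R = 6, z = 0.0000, p = 1.000000, fail to reject H0.


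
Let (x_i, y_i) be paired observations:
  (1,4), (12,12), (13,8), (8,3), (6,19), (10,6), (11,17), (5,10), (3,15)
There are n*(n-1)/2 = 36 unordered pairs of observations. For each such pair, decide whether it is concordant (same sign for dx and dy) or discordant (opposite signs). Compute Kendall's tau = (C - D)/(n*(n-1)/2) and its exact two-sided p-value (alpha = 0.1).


Step 1: Enumerate the 36 unordered pairs (i,j) with i<j and classify each by sign(x_j-x_i) * sign(y_j-y_i).
  (1,2):dx=+11,dy=+8->C; (1,3):dx=+12,dy=+4->C; (1,4):dx=+7,dy=-1->D; (1,5):dx=+5,dy=+15->C
  (1,6):dx=+9,dy=+2->C; (1,7):dx=+10,dy=+13->C; (1,8):dx=+4,dy=+6->C; (1,9):dx=+2,dy=+11->C
  (2,3):dx=+1,dy=-4->D; (2,4):dx=-4,dy=-9->C; (2,5):dx=-6,dy=+7->D; (2,6):dx=-2,dy=-6->C
  (2,7):dx=-1,dy=+5->D; (2,8):dx=-7,dy=-2->C; (2,9):dx=-9,dy=+3->D; (3,4):dx=-5,dy=-5->C
  (3,5):dx=-7,dy=+11->D; (3,6):dx=-3,dy=-2->C; (3,7):dx=-2,dy=+9->D; (3,8):dx=-8,dy=+2->D
  (3,9):dx=-10,dy=+7->D; (4,5):dx=-2,dy=+16->D; (4,6):dx=+2,dy=+3->C; (4,7):dx=+3,dy=+14->C
  (4,8):dx=-3,dy=+7->D; (4,9):dx=-5,dy=+12->D; (5,6):dx=+4,dy=-13->D; (5,7):dx=+5,dy=-2->D
  (5,8):dx=-1,dy=-9->C; (5,9):dx=-3,dy=-4->C; (6,7):dx=+1,dy=+11->C; (6,8):dx=-5,dy=+4->D
  (6,9):dx=-7,dy=+9->D; (7,8):dx=-6,dy=-7->C; (7,9):dx=-8,dy=-2->C; (8,9):dx=-2,dy=+5->D
Step 2: C = 19, D = 17, total pairs = 36.
Step 3: tau = (C - D)/(n(n-1)/2) = (19 - 17)/36 = 0.055556.
Step 4: Exact two-sided p-value (enumerate n! = 362880 permutations of y under H0): p = 0.919455.
Step 5: alpha = 0.1. fail to reject H0.

tau_b = 0.0556 (C=19, D=17), p = 0.919455, fail to reject H0.


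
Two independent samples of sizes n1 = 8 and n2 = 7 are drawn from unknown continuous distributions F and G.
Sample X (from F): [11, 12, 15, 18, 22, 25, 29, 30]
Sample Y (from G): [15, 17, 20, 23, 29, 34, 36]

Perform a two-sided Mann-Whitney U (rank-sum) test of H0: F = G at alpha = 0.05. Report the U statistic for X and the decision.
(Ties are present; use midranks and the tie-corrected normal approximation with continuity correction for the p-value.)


Step 1: Combine and sort all 15 observations; assign midranks.
sorted (value, group): (11,X), (12,X), (15,X), (15,Y), (17,Y), (18,X), (20,Y), (22,X), (23,Y), (25,X), (29,X), (29,Y), (30,X), (34,Y), (36,Y)
ranks: 11->1, 12->2, 15->3.5, 15->3.5, 17->5, 18->6, 20->7, 22->8, 23->9, 25->10, 29->11.5, 29->11.5, 30->13, 34->14, 36->15
Step 2: Rank sum for X: R1 = 1 + 2 + 3.5 + 6 + 8 + 10 + 11.5 + 13 = 55.
Step 3: U_X = R1 - n1(n1+1)/2 = 55 - 8*9/2 = 55 - 36 = 19.
       U_Y = n1*n2 - U_X = 56 - 19 = 37.
Step 4: Ties are present, so use the tie-corrected normal approximation (with continuity correction) for the p-value.
Step 5: p-value = 0.324405; compare to alpha = 0.05. fail to reject H0.

U_X = 19, p = 0.324405, fail to reject H0 at alpha = 0.05.


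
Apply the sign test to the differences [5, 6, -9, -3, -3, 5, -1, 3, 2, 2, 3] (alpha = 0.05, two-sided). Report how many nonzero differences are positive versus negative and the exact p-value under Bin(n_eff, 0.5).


Step 1: Discard zero differences. Original n = 11; n_eff = number of nonzero differences = 11.
Nonzero differences (with sign): +5, +6, -9, -3, -3, +5, -1, +3, +2, +2, +3
Step 2: Count signs: positive = 7, negative = 4.
Step 3: Under H0: P(positive) = 0.5, so the number of positives S ~ Bin(11, 0.5).
Step 4: Two-sided exact p-value = sum of Bin(11,0.5) probabilities at or below the observed probability = 0.548828.
Step 5: alpha = 0.05. fail to reject H0.

n_eff = 11, pos = 7, neg = 4, p = 0.548828, fail to reject H0.


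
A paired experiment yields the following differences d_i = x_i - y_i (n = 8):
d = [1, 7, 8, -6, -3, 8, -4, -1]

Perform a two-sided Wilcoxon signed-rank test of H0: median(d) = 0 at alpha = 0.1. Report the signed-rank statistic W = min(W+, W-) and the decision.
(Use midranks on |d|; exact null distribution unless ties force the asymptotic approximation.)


Step 1: Drop any zero differences (none here) and take |d_i|.
|d| = [1, 7, 8, 6, 3, 8, 4, 1]
Step 2: Midrank |d_i| (ties get averaged ranks).
ranks: |1|->1.5, |7|->6, |8|->7.5, |6|->5, |3|->3, |8|->7.5, |4|->4, |1|->1.5
Step 3: Attach original signs; sum ranks with positive sign and with negative sign.
W+ = 1.5 + 6 + 7.5 + 7.5 = 22.5
W- = 5 + 3 + 4 + 1.5 = 13.5
(Check: W+ + W- = 36 should equal n(n+1)/2 = 36.)
Step 4: Test statistic W = min(W+, W-) = 13.5.
Step 5: Ties in |d|, so use the tie-corrected normal approximation.
        E[W] = n(n+1)/4 = 8*9/4 = 18.
        Tie groups: |d|=1 (t=2), |d|=8 (t=2); sum(t^3 - t) = 12.
        Var[W] = n(n+1)(2n+1)/24 - sum(t^3-t)/48 = 1224/24 - 12/48 = 50.75.
        z = (W - E[W]) / sqrt(Var[W]) = (13.5 - 18) / 7.1239 = -0.6317.
        Two-sided p = 2*Phi(z) = 0.527599.
Step 6: alpha = 0.1. fail to reject H0.

W+ = 22.5, W- = 13.5, W = min = 13.5, p = 0.527599, fail to reject H0.


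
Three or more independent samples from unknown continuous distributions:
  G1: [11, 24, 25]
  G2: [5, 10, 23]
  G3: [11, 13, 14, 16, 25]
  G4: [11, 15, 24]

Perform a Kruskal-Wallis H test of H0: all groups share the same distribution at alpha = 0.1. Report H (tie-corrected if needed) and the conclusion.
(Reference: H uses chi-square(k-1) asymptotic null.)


Step 1: Combine all N = 14 observations and assign midranks.
sorted (value, group, rank): (5,G2,1), (10,G2,2), (11,G1,4), (11,G3,4), (11,G4,4), (13,G3,6), (14,G3,7), (15,G4,8), (16,G3,9), (23,G2,10), (24,G1,11.5), (24,G4,11.5), (25,G1,13.5), (25,G3,13.5)
Step 2: Sum ranks within each group.
R_1 = 29 (n_1 = 3)
R_2 = 13 (n_2 = 3)
R_3 = 39.5 (n_3 = 5)
R_4 = 23.5 (n_4 = 3)
Step 3: H = 12/(N(N+1)) * sum(R_i^2/n_i) - 3(N+1)
     = 12/(14*15) * (29^2/3 + 13^2/3 + 39.5^2/5 + 23.5^2/3) - 3*15
     = 0.057143 * 832.8 - 45
     = 2.588571.
Step 4: Ties present; correction factor C = 1 - 36/(14^3 - 14) = 0.986813. Corrected H = 2.588571 / 0.986813 = 2.623163.
Step 5: Under H0, H ~ chi^2(3); p-value = 0.453443.
Step 6: alpha = 0.1. fail to reject H0.

H = 2.6232, df = 3, p = 0.453443, fail to reject H0.


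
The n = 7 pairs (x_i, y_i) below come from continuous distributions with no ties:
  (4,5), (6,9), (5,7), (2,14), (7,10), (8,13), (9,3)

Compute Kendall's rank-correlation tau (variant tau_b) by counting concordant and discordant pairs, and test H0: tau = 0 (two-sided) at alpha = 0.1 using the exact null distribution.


Step 1: Enumerate the 21 unordered pairs (i,j) with i<j and classify each by sign(x_j-x_i) * sign(y_j-y_i).
  (1,2):dx=+2,dy=+4->C; (1,3):dx=+1,dy=+2->C; (1,4):dx=-2,dy=+9->D; (1,5):dx=+3,dy=+5->C
  (1,6):dx=+4,dy=+8->C; (1,7):dx=+5,dy=-2->D; (2,3):dx=-1,dy=-2->C; (2,4):dx=-4,dy=+5->D
  (2,5):dx=+1,dy=+1->C; (2,6):dx=+2,dy=+4->C; (2,7):dx=+3,dy=-6->D; (3,4):dx=-3,dy=+7->D
  (3,5):dx=+2,dy=+3->C; (3,6):dx=+3,dy=+6->C; (3,7):dx=+4,dy=-4->D; (4,5):dx=+5,dy=-4->D
  (4,6):dx=+6,dy=-1->D; (4,7):dx=+7,dy=-11->D; (5,6):dx=+1,dy=+3->C; (5,7):dx=+2,dy=-7->D
  (6,7):dx=+1,dy=-10->D
Step 2: C = 10, D = 11, total pairs = 21.
Step 3: tau = (C - D)/(n(n-1)/2) = (10 - 11)/21 = -0.047619.
Step 4: Exact two-sided p-value (enumerate n! = 5040 permutations of y under H0): p = 1.000000.
Step 5: alpha = 0.1. fail to reject H0.

tau_b = -0.0476 (C=10, D=11), p = 1.000000, fail to reject H0.


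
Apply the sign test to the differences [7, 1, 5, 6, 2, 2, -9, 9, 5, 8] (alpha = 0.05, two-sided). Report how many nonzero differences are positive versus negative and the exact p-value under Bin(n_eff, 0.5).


Step 1: Discard zero differences. Original n = 10; n_eff = number of nonzero differences = 10.
Nonzero differences (with sign): +7, +1, +5, +6, +2, +2, -9, +9, +5, +8
Step 2: Count signs: positive = 9, negative = 1.
Step 3: Under H0: P(positive) = 0.5, so the number of positives S ~ Bin(10, 0.5).
Step 4: Two-sided exact p-value = sum of Bin(10,0.5) probabilities at or below the observed probability = 0.021484.
Step 5: alpha = 0.05. reject H0.

n_eff = 10, pos = 9, neg = 1, p = 0.021484, reject H0.


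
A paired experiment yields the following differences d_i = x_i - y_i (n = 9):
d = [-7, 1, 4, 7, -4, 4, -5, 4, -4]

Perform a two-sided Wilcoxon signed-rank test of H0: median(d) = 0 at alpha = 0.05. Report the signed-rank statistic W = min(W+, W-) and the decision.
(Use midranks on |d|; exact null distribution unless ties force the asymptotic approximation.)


Step 1: Drop any zero differences (none here) and take |d_i|.
|d| = [7, 1, 4, 7, 4, 4, 5, 4, 4]
Step 2: Midrank |d_i| (ties get averaged ranks).
ranks: |7|->8.5, |1|->1, |4|->4, |7|->8.5, |4|->4, |4|->4, |5|->7, |4|->4, |4|->4
Step 3: Attach original signs; sum ranks with positive sign and with negative sign.
W+ = 1 + 4 + 8.5 + 4 + 4 = 21.5
W- = 8.5 + 4 + 7 + 4 = 23.5
(Check: W+ + W- = 45 should equal n(n+1)/2 = 45.)
Step 4: Test statistic W = min(W+, W-) = 21.5.
Step 5: Ties in |d|, so use the tie-corrected normal approximation.
        E[W] = n(n+1)/4 = 9*10/4 = 22.5.
        Tie groups: |d|=4 (t=5), |d|=7 (t=2); sum(t^3 - t) = 126.
        Var[W] = n(n+1)(2n+1)/24 - sum(t^3-t)/48 = 1710/24 - 126/48 = 68.625.
        z = (W - E[W]) / sqrt(Var[W]) = (21.5 - 22.5) / 8.2840 = -0.1207.
        Two-sided p = 2*Phi(z) = 0.903917.
Step 6: alpha = 0.05. fail to reject H0.

W+ = 21.5, W- = 23.5, W = min = 21.5, p = 0.903917, fail to reject H0.


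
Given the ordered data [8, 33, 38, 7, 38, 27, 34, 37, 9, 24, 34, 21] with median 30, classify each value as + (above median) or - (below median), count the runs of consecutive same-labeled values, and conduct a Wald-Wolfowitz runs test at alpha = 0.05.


Step 1: Compute median = 30; label A = above, B = below.
Labels in order: BAABABAABBAB  (n_A = 6, n_B = 6)
Step 2: Count runs R = 9.
Step 3: Under H0 (random ordering), E[R] = 2*n_A*n_B/(n_A+n_B) + 1 = 2*6*6/12 + 1 = 7.0000.
        Var[R] = 2*n_A*n_B*(2*n_A*n_B - n_A - n_B) / ((n_A+n_B)^2 * (n_A+n_B-1)) = 4320/1584 = 2.7273.
        SD[R] = 1.6514.
Step 4: Continuity-corrected z = (R - 0.5 - E[R]) / SD[R] = (9 - 0.5 - 7.0000) / 1.6514 = 0.9083.
Step 5: Two-sided p-value via normal approximation = 2*(1 - Phi(|z|)) = 0.363722.
Step 6: alpha = 0.05. fail to reject H0.

R = 9, z = 0.9083, p = 0.363722, fail to reject H0.


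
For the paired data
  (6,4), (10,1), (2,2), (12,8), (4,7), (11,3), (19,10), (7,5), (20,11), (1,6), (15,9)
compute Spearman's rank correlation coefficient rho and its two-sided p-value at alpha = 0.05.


Step 1: Rank x and y separately (midranks; no ties here).
rank(x): 6->4, 10->6, 2->2, 12->8, 4->3, 11->7, 19->10, 7->5, 20->11, 1->1, 15->9
rank(y): 4->4, 1->1, 2->2, 8->8, 7->7, 3->3, 10->10, 5->5, 11->11, 6->6, 9->9
Step 2: d_i = R_x(i) - R_y(i); compute d_i^2.
  (4-4)^2=0, (6-1)^2=25, (2-2)^2=0, (8-8)^2=0, (3-7)^2=16, (7-3)^2=16, (10-10)^2=0, (5-5)^2=0, (11-11)^2=0, (1-6)^2=25, (9-9)^2=0
sum(d^2) = 82.
Step 3: rho = 1 - 6*82 / (11*(11^2 - 1)) = 1 - 492/1320 = 0.627273.
Step 4: Under H0, t = rho * sqrt((n-2)/(1-rho^2)) = 2.4163 ~ t(9).
Step 5: Two-sided p-value from the t-distribution with 9 df = 0.038845.
Step 6: alpha = 0.05. reject H0.

rho = 0.6273, p = 0.038845, reject H0 at alpha = 0.05.


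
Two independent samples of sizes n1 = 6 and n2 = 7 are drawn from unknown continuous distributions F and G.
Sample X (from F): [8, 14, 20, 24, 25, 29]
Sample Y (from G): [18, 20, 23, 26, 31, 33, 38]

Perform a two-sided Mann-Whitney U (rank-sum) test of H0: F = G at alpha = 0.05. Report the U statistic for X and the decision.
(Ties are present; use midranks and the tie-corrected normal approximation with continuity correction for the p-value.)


Step 1: Combine and sort all 13 observations; assign midranks.
sorted (value, group): (8,X), (14,X), (18,Y), (20,X), (20,Y), (23,Y), (24,X), (25,X), (26,Y), (29,X), (31,Y), (33,Y), (38,Y)
ranks: 8->1, 14->2, 18->3, 20->4.5, 20->4.5, 23->6, 24->7, 25->8, 26->9, 29->10, 31->11, 33->12, 38->13
Step 2: Rank sum for X: R1 = 1 + 2 + 4.5 + 7 + 8 + 10 = 32.5.
Step 3: U_X = R1 - n1(n1+1)/2 = 32.5 - 6*7/2 = 32.5 - 21 = 11.5.
       U_Y = n1*n2 - U_X = 42 - 11.5 = 30.5.
Step 4: Ties are present, so use the tie-corrected normal approximation (with continuity correction) for the p-value.
Step 5: p-value = 0.197926; compare to alpha = 0.05. fail to reject H0.

U_X = 11.5, p = 0.197926, fail to reject H0 at alpha = 0.05.


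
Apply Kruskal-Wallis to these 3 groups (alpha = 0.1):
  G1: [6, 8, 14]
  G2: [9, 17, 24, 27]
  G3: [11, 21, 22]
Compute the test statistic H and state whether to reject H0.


Step 1: Combine all N = 10 observations and assign midranks.
sorted (value, group, rank): (6,G1,1), (8,G1,2), (9,G2,3), (11,G3,4), (14,G1,5), (17,G2,6), (21,G3,7), (22,G3,8), (24,G2,9), (27,G2,10)
Step 2: Sum ranks within each group.
R_1 = 8 (n_1 = 3)
R_2 = 28 (n_2 = 4)
R_3 = 19 (n_3 = 3)
Step 3: H = 12/(N(N+1)) * sum(R_i^2/n_i) - 3(N+1)
     = 12/(10*11) * (8^2/3 + 28^2/4 + 19^2/3) - 3*11
     = 0.109091 * 337.667 - 33
     = 3.836364.
Step 4: No ties, so H is used without correction.
Step 5: Under H0, H ~ chi^2(2); p-value = 0.146874.
Step 6: alpha = 0.1. fail to reject H0.

H = 3.8364, df = 2, p = 0.146874, fail to reject H0.


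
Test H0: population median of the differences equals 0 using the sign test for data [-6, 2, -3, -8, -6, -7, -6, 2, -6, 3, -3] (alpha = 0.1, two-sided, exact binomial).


Step 1: Discard zero differences. Original n = 11; n_eff = number of nonzero differences = 11.
Nonzero differences (with sign): -6, +2, -3, -8, -6, -7, -6, +2, -6, +3, -3
Step 2: Count signs: positive = 3, negative = 8.
Step 3: Under H0: P(positive) = 0.5, so the number of positives S ~ Bin(11, 0.5).
Step 4: Two-sided exact p-value = sum of Bin(11,0.5) probabilities at or below the observed probability = 0.226562.
Step 5: alpha = 0.1. fail to reject H0.

n_eff = 11, pos = 3, neg = 8, p = 0.226562, fail to reject H0.


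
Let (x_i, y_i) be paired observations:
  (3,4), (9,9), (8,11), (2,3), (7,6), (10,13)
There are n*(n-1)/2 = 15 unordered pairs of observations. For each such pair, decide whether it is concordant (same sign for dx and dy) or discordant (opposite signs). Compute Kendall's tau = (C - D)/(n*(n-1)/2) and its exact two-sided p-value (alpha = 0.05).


Step 1: Enumerate the 15 unordered pairs (i,j) with i<j and classify each by sign(x_j-x_i) * sign(y_j-y_i).
  (1,2):dx=+6,dy=+5->C; (1,3):dx=+5,dy=+7->C; (1,4):dx=-1,dy=-1->C; (1,5):dx=+4,dy=+2->C
  (1,6):dx=+7,dy=+9->C; (2,3):dx=-1,dy=+2->D; (2,4):dx=-7,dy=-6->C; (2,5):dx=-2,dy=-3->C
  (2,6):dx=+1,dy=+4->C; (3,4):dx=-6,dy=-8->C; (3,5):dx=-1,dy=-5->C; (3,6):dx=+2,dy=+2->C
  (4,5):dx=+5,dy=+3->C; (4,6):dx=+8,dy=+10->C; (5,6):dx=+3,dy=+7->C
Step 2: C = 14, D = 1, total pairs = 15.
Step 3: tau = (C - D)/(n(n-1)/2) = (14 - 1)/15 = 0.866667.
Step 4: Exact two-sided p-value (enumerate n! = 720 permutations of y under H0): p = 0.016667.
Step 5: alpha = 0.05. reject H0.

tau_b = 0.8667 (C=14, D=1), p = 0.016667, reject H0.


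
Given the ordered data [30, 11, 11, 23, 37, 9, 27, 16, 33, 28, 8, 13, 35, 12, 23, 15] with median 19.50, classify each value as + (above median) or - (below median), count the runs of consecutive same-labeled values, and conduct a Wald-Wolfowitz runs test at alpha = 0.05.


Step 1: Compute median = 19.50; label A = above, B = below.
Labels in order: ABBAABABAABBABAB  (n_A = 8, n_B = 8)
Step 2: Count runs R = 12.
Step 3: Under H0 (random ordering), E[R] = 2*n_A*n_B/(n_A+n_B) + 1 = 2*8*8/16 + 1 = 9.0000.
        Var[R] = 2*n_A*n_B*(2*n_A*n_B - n_A - n_B) / ((n_A+n_B)^2 * (n_A+n_B-1)) = 14336/3840 = 3.7333.
        SD[R] = 1.9322.
Step 4: Continuity-corrected z = (R - 0.5 - E[R]) / SD[R] = (12 - 0.5 - 9.0000) / 1.9322 = 1.2939.
Step 5: Two-sided p-value via normal approximation = 2*(1 - Phi(|z|)) = 0.195709.
Step 6: alpha = 0.05. fail to reject H0.

R = 12, z = 1.2939, p = 0.195709, fail to reject H0.


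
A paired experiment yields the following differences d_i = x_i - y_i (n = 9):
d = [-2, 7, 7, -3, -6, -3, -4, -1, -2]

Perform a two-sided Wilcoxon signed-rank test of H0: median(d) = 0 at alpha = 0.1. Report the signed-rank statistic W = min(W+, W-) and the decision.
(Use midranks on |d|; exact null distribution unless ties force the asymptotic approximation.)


Step 1: Drop any zero differences (none here) and take |d_i|.
|d| = [2, 7, 7, 3, 6, 3, 4, 1, 2]
Step 2: Midrank |d_i| (ties get averaged ranks).
ranks: |2|->2.5, |7|->8.5, |7|->8.5, |3|->4.5, |6|->7, |3|->4.5, |4|->6, |1|->1, |2|->2.5
Step 3: Attach original signs; sum ranks with positive sign and with negative sign.
W+ = 8.5 + 8.5 = 17
W- = 2.5 + 4.5 + 7 + 4.5 + 6 + 1 + 2.5 = 28
(Check: W+ + W- = 45 should equal n(n+1)/2 = 45.)
Step 4: Test statistic W = min(W+, W-) = 17.
Step 5: Ties in |d|, so use the tie-corrected normal approximation.
        E[W] = n(n+1)/4 = 9*10/4 = 22.5.
        Tie groups: |d|=2 (t=2), |d|=3 (t=2), |d|=7 (t=2); sum(t^3 - t) = 18.
        Var[W] = n(n+1)(2n+1)/24 - sum(t^3-t)/48 = 1710/24 - 18/48 = 70.875.
        z = (W - E[W]) / sqrt(Var[W]) = (17 - 22.5) / 8.4187 = -0.6533.
        Two-sided p = 2*Phi(z) = 0.513560.
Step 6: alpha = 0.1. fail to reject H0.

W+ = 17, W- = 28, W = min = 17, p = 0.513560, fail to reject H0.


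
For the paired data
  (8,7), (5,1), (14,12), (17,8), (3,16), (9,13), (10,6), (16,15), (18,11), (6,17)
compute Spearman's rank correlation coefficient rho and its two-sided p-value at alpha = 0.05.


Step 1: Rank x and y separately (midranks; no ties here).
rank(x): 8->4, 5->2, 14->7, 17->9, 3->1, 9->5, 10->6, 16->8, 18->10, 6->3
rank(y): 7->3, 1->1, 12->6, 8->4, 16->9, 13->7, 6->2, 15->8, 11->5, 17->10
Step 2: d_i = R_x(i) - R_y(i); compute d_i^2.
  (4-3)^2=1, (2-1)^2=1, (7-6)^2=1, (9-4)^2=25, (1-9)^2=64, (5-7)^2=4, (6-2)^2=16, (8-8)^2=0, (10-5)^2=25, (3-10)^2=49
sum(d^2) = 186.
Step 3: rho = 1 - 6*186 / (10*(10^2 - 1)) = 1 - 1116/990 = -0.127273.
Step 4: Under H0, t = rho * sqrt((n-2)/(1-rho^2)) = -0.3629 ~ t(8).
Step 5: Two-sided p-value from the t-distribution with 8 df = 0.726057.
Step 6: alpha = 0.05. fail to reject H0.

rho = -0.1273, p = 0.726057, fail to reject H0 at alpha = 0.05.


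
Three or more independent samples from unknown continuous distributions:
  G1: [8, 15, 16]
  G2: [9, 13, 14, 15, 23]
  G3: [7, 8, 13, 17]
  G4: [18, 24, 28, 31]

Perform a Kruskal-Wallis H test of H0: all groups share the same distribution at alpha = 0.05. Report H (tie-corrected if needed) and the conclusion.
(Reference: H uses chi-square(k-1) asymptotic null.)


Step 1: Combine all N = 16 observations and assign midranks.
sorted (value, group, rank): (7,G3,1), (8,G1,2.5), (8,G3,2.5), (9,G2,4), (13,G2,5.5), (13,G3,5.5), (14,G2,7), (15,G1,8.5), (15,G2,8.5), (16,G1,10), (17,G3,11), (18,G4,12), (23,G2,13), (24,G4,14), (28,G4,15), (31,G4,16)
Step 2: Sum ranks within each group.
R_1 = 21 (n_1 = 3)
R_2 = 38 (n_2 = 5)
R_3 = 20 (n_3 = 4)
R_4 = 57 (n_4 = 4)
Step 3: H = 12/(N(N+1)) * sum(R_i^2/n_i) - 3(N+1)
     = 12/(16*17) * (21^2/3 + 38^2/5 + 20^2/4 + 57^2/4) - 3*17
     = 0.044118 * 1348.05 - 51
     = 8.472794.
Step 4: Ties present; correction factor C = 1 - 18/(16^3 - 16) = 0.995588. Corrected H = 8.472794 / 0.995588 = 8.510340.
Step 5: Under H0, H ~ chi^2(3); p-value = 0.036562.
Step 6: alpha = 0.05. reject H0.

H = 8.5103, df = 3, p = 0.036562, reject H0.


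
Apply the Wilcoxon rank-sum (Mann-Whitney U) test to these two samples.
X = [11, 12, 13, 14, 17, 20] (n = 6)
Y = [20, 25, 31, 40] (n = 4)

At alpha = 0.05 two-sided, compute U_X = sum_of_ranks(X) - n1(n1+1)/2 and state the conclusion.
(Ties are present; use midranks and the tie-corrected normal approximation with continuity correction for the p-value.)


Step 1: Combine and sort all 10 observations; assign midranks.
sorted (value, group): (11,X), (12,X), (13,X), (14,X), (17,X), (20,X), (20,Y), (25,Y), (31,Y), (40,Y)
ranks: 11->1, 12->2, 13->3, 14->4, 17->5, 20->6.5, 20->6.5, 25->8, 31->9, 40->10
Step 2: Rank sum for X: R1 = 1 + 2 + 3 + 4 + 5 + 6.5 = 21.5.
Step 3: U_X = R1 - n1(n1+1)/2 = 21.5 - 6*7/2 = 21.5 - 21 = 0.5.
       U_Y = n1*n2 - U_X = 24 - 0.5 = 23.5.
Step 4: Ties are present, so use the tie-corrected normal approximation (with continuity correction) for the p-value.
Step 5: p-value = 0.018655; compare to alpha = 0.05. reject H0.

U_X = 0.5, p = 0.018655, reject H0 at alpha = 0.05.


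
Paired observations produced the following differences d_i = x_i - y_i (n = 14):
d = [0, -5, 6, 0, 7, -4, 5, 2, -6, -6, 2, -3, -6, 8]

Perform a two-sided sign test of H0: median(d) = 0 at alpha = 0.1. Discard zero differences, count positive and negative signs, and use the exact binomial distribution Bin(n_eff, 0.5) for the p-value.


Step 1: Discard zero differences. Original n = 14; n_eff = number of nonzero differences = 12.
Nonzero differences (with sign): -5, +6, +7, -4, +5, +2, -6, -6, +2, -3, -6, +8
Step 2: Count signs: positive = 6, negative = 6.
Step 3: Under H0: P(positive) = 0.5, so the number of positives S ~ Bin(12, 0.5).
Step 4: Two-sided exact p-value = sum of Bin(12,0.5) probabilities at or below the observed probability = 1.000000.
Step 5: alpha = 0.1. fail to reject H0.

n_eff = 12, pos = 6, neg = 6, p = 1.000000, fail to reject H0.


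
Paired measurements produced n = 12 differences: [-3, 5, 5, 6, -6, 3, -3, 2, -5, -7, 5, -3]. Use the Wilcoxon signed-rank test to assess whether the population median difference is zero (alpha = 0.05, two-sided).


Step 1: Drop any zero differences (none here) and take |d_i|.
|d| = [3, 5, 5, 6, 6, 3, 3, 2, 5, 7, 5, 3]
Step 2: Midrank |d_i| (ties get averaged ranks).
ranks: |3|->3.5, |5|->7.5, |5|->7.5, |6|->10.5, |6|->10.5, |3|->3.5, |3|->3.5, |2|->1, |5|->7.5, |7|->12, |5|->7.5, |3|->3.5
Step 3: Attach original signs; sum ranks with positive sign and with negative sign.
W+ = 7.5 + 7.5 + 10.5 + 3.5 + 1 + 7.5 = 37.5
W- = 3.5 + 10.5 + 3.5 + 7.5 + 12 + 3.5 = 40.5
(Check: W+ + W- = 78 should equal n(n+1)/2 = 78.)
Step 4: Test statistic W = min(W+, W-) = 37.5.
Step 5: Ties in |d|, so use the tie-corrected normal approximation.
        E[W] = n(n+1)/4 = 12*13/4 = 39.
        Tie groups: |d|=3 (t=4), |d|=5 (t=4), |d|=6 (t=2); sum(t^3 - t) = 126.
        Var[W] = n(n+1)(2n+1)/24 - sum(t^3-t)/48 = 3900/24 - 126/48 = 159.875.
        z = (W - E[W]) / sqrt(Var[W]) = (37.5 - 39) / 12.6442 = -0.1186.
        Two-sided p = 2*Phi(z) = 0.905567.
Step 6: alpha = 0.05. fail to reject H0.

W+ = 37.5, W- = 40.5, W = min = 37.5, p = 0.905567, fail to reject H0.


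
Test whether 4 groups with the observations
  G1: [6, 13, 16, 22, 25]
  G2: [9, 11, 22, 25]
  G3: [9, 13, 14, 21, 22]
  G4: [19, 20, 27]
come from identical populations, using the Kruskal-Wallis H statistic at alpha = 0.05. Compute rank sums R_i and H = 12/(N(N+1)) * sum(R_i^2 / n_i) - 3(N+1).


Step 1: Combine all N = 17 observations and assign midranks.
sorted (value, group, rank): (6,G1,1), (9,G2,2.5), (9,G3,2.5), (11,G2,4), (13,G1,5.5), (13,G3,5.5), (14,G3,7), (16,G1,8), (19,G4,9), (20,G4,10), (21,G3,11), (22,G1,13), (22,G2,13), (22,G3,13), (25,G1,15.5), (25,G2,15.5), (27,G4,17)
Step 2: Sum ranks within each group.
R_1 = 43 (n_1 = 5)
R_2 = 35 (n_2 = 4)
R_3 = 39 (n_3 = 5)
R_4 = 36 (n_4 = 3)
Step 3: H = 12/(N(N+1)) * sum(R_i^2/n_i) - 3(N+1)
     = 12/(17*18) * (43^2/5 + 35^2/4 + 39^2/5 + 36^2/3) - 3*18
     = 0.039216 * 1412.25 - 54
     = 1.382353.
Step 4: Ties present; correction factor C = 1 - 42/(17^3 - 17) = 0.991422. Corrected H = 1.382353 / 0.991422 = 1.394314.
Step 5: Under H0, H ~ chi^2(3); p-value = 0.706868.
Step 6: alpha = 0.05. fail to reject H0.

H = 1.3943, df = 3, p = 0.706868, fail to reject H0.


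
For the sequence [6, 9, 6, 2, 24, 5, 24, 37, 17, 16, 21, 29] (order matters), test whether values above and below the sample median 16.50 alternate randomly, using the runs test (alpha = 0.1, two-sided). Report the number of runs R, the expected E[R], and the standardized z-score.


Step 1: Compute median = 16.50; label A = above, B = below.
Labels in order: BBBBABAAABAA  (n_A = 6, n_B = 6)
Step 2: Count runs R = 6.
Step 3: Under H0 (random ordering), E[R] = 2*n_A*n_B/(n_A+n_B) + 1 = 2*6*6/12 + 1 = 7.0000.
        Var[R] = 2*n_A*n_B*(2*n_A*n_B - n_A - n_B) / ((n_A+n_B)^2 * (n_A+n_B-1)) = 4320/1584 = 2.7273.
        SD[R] = 1.6514.
Step 4: Continuity-corrected z = (R + 0.5 - E[R]) / SD[R] = (6 + 0.5 - 7.0000) / 1.6514 = -0.3028.
Step 5: Two-sided p-value via normal approximation = 2*(1 - Phi(|z|)) = 0.762069.
Step 6: alpha = 0.1. fail to reject H0.

R = 6, z = -0.3028, p = 0.762069, fail to reject H0.


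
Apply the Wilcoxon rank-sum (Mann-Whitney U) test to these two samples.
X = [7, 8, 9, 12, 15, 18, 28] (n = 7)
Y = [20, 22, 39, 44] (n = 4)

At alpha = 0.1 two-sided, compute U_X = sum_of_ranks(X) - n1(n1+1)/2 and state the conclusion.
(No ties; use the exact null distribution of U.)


Step 1: Combine and sort all 11 observations; assign midranks.
sorted (value, group): (7,X), (8,X), (9,X), (12,X), (15,X), (18,X), (20,Y), (22,Y), (28,X), (39,Y), (44,Y)
ranks: 7->1, 8->2, 9->3, 12->4, 15->5, 18->6, 20->7, 22->8, 28->9, 39->10, 44->11
Step 2: Rank sum for X: R1 = 1 + 2 + 3 + 4 + 5 + 6 + 9 = 30.
Step 3: U_X = R1 - n1(n1+1)/2 = 30 - 7*8/2 = 30 - 28 = 2.
       U_Y = n1*n2 - U_X = 28 - 2 = 26.
Step 4: No ties, so the exact null distribution of U (based on enumerating the C(11,7) = 330 equally likely rank assignments) gives the two-sided p-value.
Step 5: p-value = 0.024242; compare to alpha = 0.1. reject H0.

U_X = 2, p = 0.024242, reject H0 at alpha = 0.1.


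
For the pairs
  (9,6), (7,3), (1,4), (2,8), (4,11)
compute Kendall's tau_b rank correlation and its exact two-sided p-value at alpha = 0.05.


Step 1: Enumerate the 10 unordered pairs (i,j) with i<j and classify each by sign(x_j-x_i) * sign(y_j-y_i).
  (1,2):dx=-2,dy=-3->C; (1,3):dx=-8,dy=-2->C; (1,4):dx=-7,dy=+2->D; (1,5):dx=-5,dy=+5->D
  (2,3):dx=-6,dy=+1->D; (2,4):dx=-5,dy=+5->D; (2,5):dx=-3,dy=+8->D; (3,4):dx=+1,dy=+4->C
  (3,5):dx=+3,dy=+7->C; (4,5):dx=+2,dy=+3->C
Step 2: C = 5, D = 5, total pairs = 10.
Step 3: tau = (C - D)/(n(n-1)/2) = (5 - 5)/10 = 0.000000.
Step 4: Exact two-sided p-value (enumerate n! = 120 permutations of y under H0): p = 1.000000.
Step 5: alpha = 0.05. fail to reject H0.

tau_b = 0.0000 (C=5, D=5), p = 1.000000, fail to reject H0.


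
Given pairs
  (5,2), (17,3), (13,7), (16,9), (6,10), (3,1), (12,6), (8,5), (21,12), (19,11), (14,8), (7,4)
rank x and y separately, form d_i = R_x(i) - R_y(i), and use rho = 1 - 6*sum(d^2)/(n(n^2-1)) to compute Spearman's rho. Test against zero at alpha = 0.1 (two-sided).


Step 1: Rank x and y separately (midranks; no ties here).
rank(x): 5->2, 17->10, 13->7, 16->9, 6->3, 3->1, 12->6, 8->5, 21->12, 19->11, 14->8, 7->4
rank(y): 2->2, 3->3, 7->7, 9->9, 10->10, 1->1, 6->6, 5->5, 12->12, 11->11, 8->8, 4->4
Step 2: d_i = R_x(i) - R_y(i); compute d_i^2.
  (2-2)^2=0, (10-3)^2=49, (7-7)^2=0, (9-9)^2=0, (3-10)^2=49, (1-1)^2=0, (6-6)^2=0, (5-5)^2=0, (12-12)^2=0, (11-11)^2=0, (8-8)^2=0, (4-4)^2=0
sum(d^2) = 98.
Step 3: rho = 1 - 6*98 / (12*(12^2 - 1)) = 1 - 588/1716 = 0.657343.
Step 4: Under H0, t = rho * sqrt((n-2)/(1-rho^2)) = 2.7584 ~ t(10).
Step 5: Two-sided p-value from the t-distribution with 10 df = 0.020185.
Step 6: alpha = 0.1. reject H0.

rho = 0.6573, p = 0.020185, reject H0 at alpha = 0.1.


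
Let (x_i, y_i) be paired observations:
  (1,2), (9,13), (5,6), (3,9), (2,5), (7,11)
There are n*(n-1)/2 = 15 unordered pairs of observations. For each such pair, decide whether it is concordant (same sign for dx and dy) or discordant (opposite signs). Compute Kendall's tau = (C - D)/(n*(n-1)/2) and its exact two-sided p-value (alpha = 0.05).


Step 1: Enumerate the 15 unordered pairs (i,j) with i<j and classify each by sign(x_j-x_i) * sign(y_j-y_i).
  (1,2):dx=+8,dy=+11->C; (1,3):dx=+4,dy=+4->C; (1,4):dx=+2,dy=+7->C; (1,5):dx=+1,dy=+3->C
  (1,6):dx=+6,dy=+9->C; (2,3):dx=-4,dy=-7->C; (2,4):dx=-6,dy=-4->C; (2,5):dx=-7,dy=-8->C
  (2,6):dx=-2,dy=-2->C; (3,4):dx=-2,dy=+3->D; (3,5):dx=-3,dy=-1->C; (3,6):dx=+2,dy=+5->C
  (4,5):dx=-1,dy=-4->C; (4,6):dx=+4,dy=+2->C; (5,6):dx=+5,dy=+6->C
Step 2: C = 14, D = 1, total pairs = 15.
Step 3: tau = (C - D)/(n(n-1)/2) = (14 - 1)/15 = 0.866667.
Step 4: Exact two-sided p-value (enumerate n! = 720 permutations of y under H0): p = 0.016667.
Step 5: alpha = 0.05. reject H0.

tau_b = 0.8667 (C=14, D=1), p = 0.016667, reject H0.


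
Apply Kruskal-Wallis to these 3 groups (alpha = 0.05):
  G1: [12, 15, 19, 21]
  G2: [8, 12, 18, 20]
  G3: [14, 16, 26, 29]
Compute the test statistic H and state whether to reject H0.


Step 1: Combine all N = 12 observations and assign midranks.
sorted (value, group, rank): (8,G2,1), (12,G1,2.5), (12,G2,2.5), (14,G3,4), (15,G1,5), (16,G3,6), (18,G2,7), (19,G1,8), (20,G2,9), (21,G1,10), (26,G3,11), (29,G3,12)
Step 2: Sum ranks within each group.
R_1 = 25.5 (n_1 = 4)
R_2 = 19.5 (n_2 = 4)
R_3 = 33 (n_3 = 4)
Step 3: H = 12/(N(N+1)) * sum(R_i^2/n_i) - 3(N+1)
     = 12/(12*13) * (25.5^2/4 + 19.5^2/4 + 33^2/4) - 3*13
     = 0.076923 * 529.875 - 39
     = 1.759615.
Step 4: Ties present; correction factor C = 1 - 6/(12^3 - 12) = 0.996503. Corrected H = 1.759615 / 0.996503 = 1.765789.
Step 5: Under H0, H ~ chi^2(2); p-value = 0.413584.
Step 6: alpha = 0.05. fail to reject H0.

H = 1.7658, df = 2, p = 0.413584, fail to reject H0.


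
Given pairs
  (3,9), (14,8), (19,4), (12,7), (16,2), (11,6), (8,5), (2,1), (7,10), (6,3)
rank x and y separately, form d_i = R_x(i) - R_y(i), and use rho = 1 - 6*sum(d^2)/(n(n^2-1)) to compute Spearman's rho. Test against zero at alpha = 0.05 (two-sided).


Step 1: Rank x and y separately (midranks; no ties here).
rank(x): 3->2, 14->8, 19->10, 12->7, 16->9, 11->6, 8->5, 2->1, 7->4, 6->3
rank(y): 9->9, 8->8, 4->4, 7->7, 2->2, 6->6, 5->5, 1->1, 10->10, 3->3
Step 2: d_i = R_x(i) - R_y(i); compute d_i^2.
  (2-9)^2=49, (8-8)^2=0, (10-4)^2=36, (7-7)^2=0, (9-2)^2=49, (6-6)^2=0, (5-5)^2=0, (1-1)^2=0, (4-10)^2=36, (3-3)^2=0
sum(d^2) = 170.
Step 3: rho = 1 - 6*170 / (10*(10^2 - 1)) = 1 - 1020/990 = -0.030303.
Step 4: Under H0, t = rho * sqrt((n-2)/(1-rho^2)) = -0.0857 ~ t(8).
Step 5: Two-sided p-value from the t-distribution with 8 df = 0.933773.
Step 6: alpha = 0.05. fail to reject H0.

rho = -0.0303, p = 0.933773, fail to reject H0 at alpha = 0.05.


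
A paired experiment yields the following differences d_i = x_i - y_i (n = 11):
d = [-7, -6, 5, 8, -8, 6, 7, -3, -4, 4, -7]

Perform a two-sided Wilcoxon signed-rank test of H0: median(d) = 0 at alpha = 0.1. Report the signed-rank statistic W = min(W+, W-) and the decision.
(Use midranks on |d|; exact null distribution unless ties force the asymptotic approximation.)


Step 1: Drop any zero differences (none here) and take |d_i|.
|d| = [7, 6, 5, 8, 8, 6, 7, 3, 4, 4, 7]
Step 2: Midrank |d_i| (ties get averaged ranks).
ranks: |7|->8, |6|->5.5, |5|->4, |8|->10.5, |8|->10.5, |6|->5.5, |7|->8, |3|->1, |4|->2.5, |4|->2.5, |7|->8
Step 3: Attach original signs; sum ranks with positive sign and with negative sign.
W+ = 4 + 10.5 + 5.5 + 8 + 2.5 = 30.5
W- = 8 + 5.5 + 10.5 + 1 + 2.5 + 8 = 35.5
(Check: W+ + W- = 66 should equal n(n+1)/2 = 66.)
Step 4: Test statistic W = min(W+, W-) = 30.5.
Step 5: Ties in |d|, so use the tie-corrected normal approximation.
        E[W] = n(n+1)/4 = 11*12/4 = 33.
        Tie groups: |d|=4 (t=2), |d|=6 (t=2), |d|=7 (t=3), |d|=8 (t=2); sum(t^3 - t) = 42.
        Var[W] = n(n+1)(2n+1)/24 - sum(t^3-t)/48 = 3036/24 - 42/48 = 125.625.
        z = (W - E[W]) / sqrt(Var[W]) = (30.5 - 33) / 11.2083 = -0.2230.
        Two-sided p = 2*Phi(z) = 0.823497.
Step 6: alpha = 0.1. fail to reject H0.

W+ = 30.5, W- = 35.5, W = min = 30.5, p = 0.823497, fail to reject H0.


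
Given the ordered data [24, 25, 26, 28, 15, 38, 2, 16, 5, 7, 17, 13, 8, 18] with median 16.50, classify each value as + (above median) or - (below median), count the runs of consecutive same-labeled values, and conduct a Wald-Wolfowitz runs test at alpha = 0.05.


Step 1: Compute median = 16.50; label A = above, B = below.
Labels in order: AAAABABBBBABBA  (n_A = 7, n_B = 7)
Step 2: Count runs R = 7.
Step 3: Under H0 (random ordering), E[R] = 2*n_A*n_B/(n_A+n_B) + 1 = 2*7*7/14 + 1 = 8.0000.
        Var[R] = 2*n_A*n_B*(2*n_A*n_B - n_A - n_B) / ((n_A+n_B)^2 * (n_A+n_B-1)) = 8232/2548 = 3.2308.
        SD[R] = 1.7974.
Step 4: Continuity-corrected z = (R + 0.5 - E[R]) / SD[R] = (7 + 0.5 - 8.0000) / 1.7974 = -0.2782.
Step 5: Two-sided p-value via normal approximation = 2*(1 - Phi(|z|)) = 0.780879.
Step 6: alpha = 0.05. fail to reject H0.

R = 7, z = -0.2782, p = 0.780879, fail to reject H0.


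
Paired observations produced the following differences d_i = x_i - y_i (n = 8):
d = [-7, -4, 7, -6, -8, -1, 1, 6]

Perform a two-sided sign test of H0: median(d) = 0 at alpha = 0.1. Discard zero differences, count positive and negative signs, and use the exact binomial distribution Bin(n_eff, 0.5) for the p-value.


Step 1: Discard zero differences. Original n = 8; n_eff = number of nonzero differences = 8.
Nonzero differences (with sign): -7, -4, +7, -6, -8, -1, +1, +6
Step 2: Count signs: positive = 3, negative = 5.
Step 3: Under H0: P(positive) = 0.5, so the number of positives S ~ Bin(8, 0.5).
Step 4: Two-sided exact p-value = sum of Bin(8,0.5) probabilities at or below the observed probability = 0.726562.
Step 5: alpha = 0.1. fail to reject H0.

n_eff = 8, pos = 3, neg = 5, p = 0.726562, fail to reject H0.
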